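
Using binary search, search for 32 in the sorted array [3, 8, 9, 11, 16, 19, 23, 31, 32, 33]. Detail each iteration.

Binary search for 32 in [3, 8, 9, 11, 16, 19, 23, 31, 32, 33]:

lo=0, hi=9, mid=4, arr[mid]=16 -> 16 < 32, search right half
lo=5, hi=9, mid=7, arr[mid]=31 -> 31 < 32, search right half
lo=8, hi=9, mid=8, arr[mid]=32 -> Found target at index 8!

Binary search finds 32 at index 8 after 3 comparisons. The search repeatedly halves the search space by comparing with the middle element.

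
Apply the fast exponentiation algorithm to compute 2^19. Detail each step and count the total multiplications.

Computing 2^19 by squaring (build up from 2^1; each line after the first costs one multiplication):

2^1 = 2
2^2 = (2^1)^2 = 2^2 = 4
2^4 = (2^2)^2 = 4^2 = 16
2^8 = (2^4)^2 = 16^2 = 256
2^9 = 2 * 2^8 = 2 * 256 = 512
2^18 = (2^9)^2 = 512^2 = 262144
2^19 = 2 * 2^18 = 2 * 262144 = 524288

Result: 524288
Multiplications needed: 6 (6 lines after 2^1)

2^19 = 524288. Using exponentiation by squaring, this requires 6 multiplications. The key idea: if the exponent is even, square the half-power; if odd, multiply by the base once.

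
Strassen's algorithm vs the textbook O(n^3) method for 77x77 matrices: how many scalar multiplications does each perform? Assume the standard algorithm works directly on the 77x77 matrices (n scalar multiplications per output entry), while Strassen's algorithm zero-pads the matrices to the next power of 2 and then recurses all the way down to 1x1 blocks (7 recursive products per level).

Matrix multiplication for 77x77 matrices:

Strassen's algorithm requires power-of-2 dimensions. Pad 77x77 to 128x128 (next power of 2).

Standard algorithm: 77^3 = 456533 multiplications
Strassen's algorithm: 7^(log2(128)) = 7^7 = 823543 multiplications
Difference: 456533 - 823543 = -367010 (Strassen uses MORE here due to padding overhead — for small or just-over-power-of-2 n, padding can outweigh the per-level savings)

Standard: 456533 multiplications (77^3). Strassen: 823543 multiplications (7^7, after padding to 128x128). Strassen reduces 8 recursive multiplications to 7 at each level.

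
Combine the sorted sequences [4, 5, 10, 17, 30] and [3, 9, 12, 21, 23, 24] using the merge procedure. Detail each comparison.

Merging process:

Compare 4 vs 3: take 3 from right. Merged: [3]
Compare 4 vs 9: take 4 from left. Merged: [3, 4]
Compare 5 vs 9: take 5 from left. Merged: [3, 4, 5]
Compare 10 vs 9: take 9 from right. Merged: [3, 4, 5, 9]
Compare 10 vs 12: take 10 from left. Merged: [3, 4, 5, 9, 10]
Compare 17 vs 12: take 12 from right. Merged: [3, 4, 5, 9, 10, 12]
Compare 17 vs 21: take 17 from left. Merged: [3, 4, 5, 9, 10, 12, 17]
Compare 30 vs 21: take 21 from right. Merged: [3, 4, 5, 9, 10, 12, 17, 21]
Compare 30 vs 23: take 23 from right. Merged: [3, 4, 5, 9, 10, 12, 17, 21, 23]
Compare 30 vs 24: take 24 from right. Merged: [3, 4, 5, 9, 10, 12, 17, 21, 23, 24]
Append remaining from left: [30]. Merged: [3, 4, 5, 9, 10, 12, 17, 21, 23, 24, 30]

Final merged array: [3, 4, 5, 9, 10, 12, 17, 21, 23, 24, 30]
Total comparisons: 10

The merged array is [3, 4, 5, 9, 10, 12, 17, 21, 23, 24, 30], requiring 10 comparisons. The merge step runs in O(n) time where n is the total number of elements.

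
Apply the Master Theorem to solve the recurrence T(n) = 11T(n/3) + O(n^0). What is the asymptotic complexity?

Master Theorem for T(n) = 11T(n/3) + O(n^0):

a = 11, b = 3, c = 0
log_b(a) = log_3(11) = 2.1827

Case 1: c = 0 < log_3(11) = 2.1827
T(n) = O(n^(log_3 11))

For T(n) = 11T(n/3) + O(n^0): log_3(11) = 2.1827. This is Case 1 of the Master Theorem (c < log_b(a), work dominated by leaves), giving O(n^(log_3 11)).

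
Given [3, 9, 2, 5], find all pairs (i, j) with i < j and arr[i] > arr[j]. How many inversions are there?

Finding inversions in [3, 9, 2, 5]:

(0, 2): arr[0]=3 > arr[2]=2
(1, 2): arr[1]=9 > arr[2]=2
(1, 3): arr[1]=9 > arr[3]=5

Total inversions: 3

The array has 3 inversion(s): (0,2), (1,2), (1,3). Each pair (i,j) satisfies i < j and arr[i] > arr[j].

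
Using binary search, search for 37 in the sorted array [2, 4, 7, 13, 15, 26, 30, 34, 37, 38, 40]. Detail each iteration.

Binary search for 37 in [2, 4, 7, 13, 15, 26, 30, 34, 37, 38, 40]:

lo=0, hi=10, mid=5, arr[mid]=26 -> 26 < 37, search right half
lo=6, hi=10, mid=8, arr[mid]=37 -> Found target at index 8!

Binary search finds 37 at index 8 after 2 comparisons. The search repeatedly halves the search space by comparing with the middle element.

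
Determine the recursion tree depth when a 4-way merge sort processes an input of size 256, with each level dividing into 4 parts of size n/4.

For divide and conquer with division factor 4:

Problem sizes at each level:
Level 0: 256
Level 1: 64
Level 2: 16
Level 3: 4
Level 4: 1

The root is level 0 and the size-1 base case is level 4 (the tree spans levels 0 through 4, i.e. 5 levels counting the root), so the depth is the number of divisions: log_4(256) = 4

The recursion tree depth is log_4(256) = 4. At each level, the problem size is divided by 4, so it takes 4 divisions to reduce to a base case of size 1. The algorithm makes 4 recursive calls at each level.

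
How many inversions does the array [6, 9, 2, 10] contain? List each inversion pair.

Finding inversions in [6, 9, 2, 10]:

(0, 2): arr[0]=6 > arr[2]=2
(1, 2): arr[1]=9 > arr[2]=2

Total inversions: 2

The array has 2 inversion(s): (0,2), (1,2). Each pair (i,j) satisfies i < j and arr[i] > arr[j].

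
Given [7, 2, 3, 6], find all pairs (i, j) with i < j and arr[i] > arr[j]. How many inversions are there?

Finding inversions in [7, 2, 3, 6]:

(0, 1): arr[0]=7 > arr[1]=2
(0, 2): arr[0]=7 > arr[2]=3
(0, 3): arr[0]=7 > arr[3]=6

Total inversions: 3

The array has 3 inversion(s): (0,1), (0,2), (0,3). Each pair (i,j) satisfies i < j and arr[i] > arr[j].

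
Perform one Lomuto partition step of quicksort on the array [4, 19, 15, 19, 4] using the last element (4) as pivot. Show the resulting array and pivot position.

Lomuto partition with pivot = 4:

Initial array: [4, 19, 15, 19, 4]

arr[0]=4 <= 4: swap with position 0, array becomes [4, 19, 15, 19, 4]
arr[1]=19 > 4: no swap
arr[2]=15 > 4: no swap
arr[3]=19 > 4: no swap

Place pivot at position 1: [4, 4, 15, 19, 19]
Pivot position: 1

After partitioning with pivot 4, the array becomes [4, 4, 15, 19, 19]. The pivot is placed at index 1. All elements to the left of the pivot are <= 4, and all elements to the right are > 4.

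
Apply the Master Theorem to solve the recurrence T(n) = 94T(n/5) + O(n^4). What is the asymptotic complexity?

Master Theorem for T(n) = 94T(n/5) + O(n^4):

a = 94, b = 5, c = 4
log_b(a) = log_5(94) = 2.8229

Case 3: c = 4 > log_5(94) = 2.8229
T(n) = O(n^4) = O(n^4)

For T(n) = 94T(n/5) + O(n^4): log_5(94) = 2.8229. This is Case 3 of the Master Theorem (c > log_b(a), work dominated by root), giving O(n^4).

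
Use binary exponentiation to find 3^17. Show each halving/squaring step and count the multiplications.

Computing 3^17 by squaring (build up from 3^1; each line after the first costs one multiplication):

3^1 = 3
3^2 = (3^1)^2 = 3^2 = 9
3^4 = (3^2)^2 = 9^2 = 81
3^8 = (3^4)^2 = 81^2 = 6561
3^16 = (3^8)^2 = 6561^2 = 43046721
3^17 = 3 * 3^16 = 3 * 43046721 = 129140163

Result: 129140163
Multiplications needed: 5 (5 lines after 3^1)

3^17 = 129140163. Using exponentiation by squaring, this requires 5 multiplications. The key idea: if the exponent is even, square the half-power; if odd, multiply by the base once.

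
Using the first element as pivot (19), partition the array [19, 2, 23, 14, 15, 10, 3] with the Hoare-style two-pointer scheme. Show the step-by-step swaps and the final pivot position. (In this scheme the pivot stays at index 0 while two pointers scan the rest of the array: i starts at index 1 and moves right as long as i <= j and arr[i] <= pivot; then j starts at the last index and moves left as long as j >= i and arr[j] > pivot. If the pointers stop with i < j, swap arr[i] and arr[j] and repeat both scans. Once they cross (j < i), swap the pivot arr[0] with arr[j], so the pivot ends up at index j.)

Hoare-style two-pointer partition with pivot = 19:

Initial array: [19, 2, 23, 14, 15, 10, 3]

Pointers start at i = 1, j = 6.
i stops at index 2 (arr[2]=23 > 19), j stops at index 6 (arr[6]=3 <= 19): swap arr[2] and arr[6], array becomes [19, 2, 3, 14, 15, 10, 23]
i ends at 6, j ends at 5: the pointers have crossed (j < i), so scanning stops.

Swap pivot arr[0] with arr[5] to place pivot at position 5: [10, 2, 3, 14, 15, 19, 23]
Pivot position: 5

After partitioning with pivot 19, the array becomes [10, 2, 3, 14, 15, 19, 23]. The pivot is placed at index 5. All elements to the left of the pivot are <= 19, and all elements to the right are > 19.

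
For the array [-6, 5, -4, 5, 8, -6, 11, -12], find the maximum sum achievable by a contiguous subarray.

Using Kadane's algorithm on [-6, 5, -4, 5, 8, -6, 11, -12]:

Scanning through the array:
Position 1 (value 5): max_ending_here = 5, max_so_far = 5
Position 2 (value -4): max_ending_here = 1, max_so_far = 5
Position 3 (value 5): max_ending_here = 6, max_so_far = 6
Position 4 (value 8): max_ending_here = 14, max_so_far = 14
Position 5 (value -6): max_ending_here = 8, max_so_far = 14
Position 6 (value 11): max_ending_here = 19, max_so_far = 19
Position 7 (value -12): max_ending_here = 7, max_so_far = 19

Maximum subarray: [5, -4, 5, 8, -6, 11]
Maximum sum: 19

The maximum subarray is [5, -4, 5, 8, -6, 11] with sum 19. This subarray runs from index 1 to index 6.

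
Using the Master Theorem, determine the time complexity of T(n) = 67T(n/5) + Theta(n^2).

Master Theorem for T(n) = 67T(n/5) + O(n^2):

a = 67, b = 5, c = 2
log_b(a) = log_5(67) = 2.6125

Case 1: c = 2 < log_5(67) = 2.6125
T(n) = O(n^(log_5 67))

For T(n) = 67T(n/5) + O(n^2): log_5(67) = 2.6125. This is Case 1 of the Master Theorem (c < log_b(a), work dominated by leaves), giving O(n^(log_5 67)).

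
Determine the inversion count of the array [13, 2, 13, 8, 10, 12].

Finding inversions in [13, 2, 13, 8, 10, 12]:

(0, 1): arr[0]=13 > arr[1]=2
(0, 3): arr[0]=13 > arr[3]=8
(0, 4): arr[0]=13 > arr[4]=10
(0, 5): arr[0]=13 > arr[5]=12
(2, 3): arr[2]=13 > arr[3]=8
(2, 4): arr[2]=13 > arr[4]=10
(2, 5): arr[2]=13 > arr[5]=12

Total inversions: 7

The array has 7 inversion(s): (0,1), (0,3), (0,4), (0,5), (2,3), (2,4), (2,5). Each pair (i,j) satisfies i < j and arr[i] > arr[j].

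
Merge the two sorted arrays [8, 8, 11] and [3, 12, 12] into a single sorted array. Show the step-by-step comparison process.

Merging process:

Compare 8 vs 3: take 3 from right. Merged: [3]
Compare 8 vs 12: take 8 from left. Merged: [3, 8]
Compare 8 vs 12: take 8 from left. Merged: [3, 8, 8]
Compare 11 vs 12: take 11 from left. Merged: [3, 8, 8, 11]
Append remaining from right: [12, 12]. Merged: [3, 8, 8, 11, 12, 12]

Final merged array: [3, 8, 8, 11, 12, 12]
Total comparisons: 4

The merged array is [3, 8, 8, 11, 12, 12], requiring 4 comparisons. The merge step runs in O(n) time where n is the total number of elements.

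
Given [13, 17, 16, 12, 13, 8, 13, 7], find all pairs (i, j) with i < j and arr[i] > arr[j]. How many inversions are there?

Finding inversions in [13, 17, 16, 12, 13, 8, 13, 7]:

(0, 3): arr[0]=13 > arr[3]=12
(0, 5): arr[0]=13 > arr[5]=8
(0, 7): arr[0]=13 > arr[7]=7
(1, 2): arr[1]=17 > arr[2]=16
(1, 3): arr[1]=17 > arr[3]=12
(1, 4): arr[1]=17 > arr[4]=13
(1, 5): arr[1]=17 > arr[5]=8
(1, 6): arr[1]=17 > arr[6]=13
(1, 7): arr[1]=17 > arr[7]=7
(2, 3): arr[2]=16 > arr[3]=12
(2, 4): arr[2]=16 > arr[4]=13
(2, 5): arr[2]=16 > arr[5]=8
(2, 6): arr[2]=16 > arr[6]=13
(2, 7): arr[2]=16 > arr[7]=7
(3, 5): arr[3]=12 > arr[5]=8
(3, 7): arr[3]=12 > arr[7]=7
(4, 5): arr[4]=13 > arr[5]=8
(4, 7): arr[4]=13 > arr[7]=7
(5, 7): arr[5]=8 > arr[7]=7
(6, 7): arr[6]=13 > arr[7]=7

Total inversions: 20

The array has 20 inversion(s): (0,3), (0,5), (0,7), (1,2), (1,3), (1,4), (1,5), (1,6), (1,7), (2,3), (2,4), (2,5), (2,6), (2,7), (3,5), (3,7), (4,5), (4,7), (5,7), (6,7). Each pair (i,j) satisfies i < j and arr[i] > arr[j].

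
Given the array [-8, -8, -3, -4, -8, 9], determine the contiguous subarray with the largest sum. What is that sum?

Using Kadane's algorithm on [-8, -8, -3, -4, -8, 9]:

Scanning through the array:
Position 1 (value -8): max_ending_here = -8, max_so_far = -8
Position 2 (value -3): max_ending_here = -3, max_so_far = -3
Position 3 (value -4): max_ending_here = -4, max_so_far = -3
Position 4 (value -8): max_ending_here = -8, max_so_far = -3
Position 5 (value 9): max_ending_here = 9, max_so_far = 9

Maximum subarray: [9]
Maximum sum: 9

The maximum subarray is [9] with sum 9. This subarray runs from index 5 to index 5.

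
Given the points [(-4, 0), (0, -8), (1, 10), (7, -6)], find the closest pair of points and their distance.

Computing all pairwise distances among 4 points:

d((-4, 0), (0, -8)) = 8.9443
d((-4, 0), (1, 10)) = 11.1803
d((-4, 0), (7, -6)) = 12.53
d((0, -8), (1, 10)) = 18.0278
d((0, -8), (7, -6)) = 7.2801 <-- minimum
d((1, 10), (7, -6)) = 17.088

Closest pair: (0, -8) and (7, -6) with distance 7.2801

The closest pair is (0, -8) and (7, -6) with Euclidean distance 7.2801. For 4 points, brute-force pairwise comparison is shown above. For large n, the divide-and-conquer algorithm (sort by x, recurse on halves, check the dividing strip) achieves O(n log n).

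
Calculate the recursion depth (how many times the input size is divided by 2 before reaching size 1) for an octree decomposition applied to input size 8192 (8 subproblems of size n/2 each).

For divide and conquer with division factor 2:

Problem sizes at each level:
Level 0: 8192
Level 1: 4096
Level 2: 2048
Level 3: 1024
Level 4: 512
Level 5: 256
Level 6: 128
Level 7: 64
Level 8: 32
Level 9: 16
Level 10: 8
Level 11: 4
Level 12: 2
Level 13: 1

The root is level 0 and the size-1 base case is level 13 (the tree spans levels 0 through 13, i.e. 14 levels counting the root), so the depth is the number of divisions: log_2(8192) = 13

The recursion tree depth is log_2(8192) = 13. At each level, the problem size is divided by 2, so it takes 13 divisions to reduce to a base case of size 1. The algorithm makes 8 recursive calls at each level.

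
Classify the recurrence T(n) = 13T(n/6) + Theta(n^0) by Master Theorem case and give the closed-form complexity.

Master Theorem for T(n) = 13T(n/6) + O(n^0):

a = 13, b = 6, c = 0
log_b(a) = log_6(13) = 1.4315

Case 1: c = 0 < log_6(13) = 1.4315
T(n) = O(n^(log_6 13))

For T(n) = 13T(n/6) + O(n^0): log_6(13) = 1.4315. This is Case 1 of the Master Theorem (c < log_b(a), work dominated by leaves), giving O(n^(log_6 13)).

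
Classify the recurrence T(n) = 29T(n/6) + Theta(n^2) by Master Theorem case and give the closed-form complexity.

Master Theorem for T(n) = 29T(n/6) + O(n^2):

a = 29, b = 6, c = 2
log_b(a) = log_6(29) = 1.8793

Case 3: c = 2 > log_6(29) = 1.8793
T(n) = O(n^2) = O(n^2)

For T(n) = 29T(n/6) + O(n^2): log_6(29) = 1.8793. This is Case 3 of the Master Theorem (c > log_b(a), work dominated by root), giving O(n^2).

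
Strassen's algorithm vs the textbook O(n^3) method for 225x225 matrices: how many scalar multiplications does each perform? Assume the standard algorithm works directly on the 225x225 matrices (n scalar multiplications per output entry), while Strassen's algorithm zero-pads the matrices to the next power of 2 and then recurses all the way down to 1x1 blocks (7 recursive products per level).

Matrix multiplication for 225x225 matrices:

Strassen's algorithm requires power-of-2 dimensions. Pad 225x225 to 256x256 (next power of 2).

Standard algorithm: 225^3 = 11390625 multiplications
Strassen's algorithm: 7^(log2(256)) = 7^8 = 5764801 multiplications
Savings: 11390625 - 5764801 = 5625824 multiplications

Standard: 11390625 multiplications (225^3). Strassen: 5764801 multiplications (7^8, after padding to 256x256). Strassen reduces 8 recursive multiplications to 7 at each level.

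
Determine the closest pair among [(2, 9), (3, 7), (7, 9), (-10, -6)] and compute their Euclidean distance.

Computing all pairwise distances among 4 points:

d((2, 9), (3, 7)) = 2.2361 <-- minimum
d((2, 9), (7, 9)) = 5.0
d((2, 9), (-10, -6)) = 19.2094
d((3, 7), (7, 9)) = 4.4721
d((3, 7), (-10, -6)) = 18.3848
d((7, 9), (-10, -6)) = 22.6716

Closest pair: (2, 9) and (3, 7) with distance 2.2361

The closest pair is (2, 9) and (3, 7) with Euclidean distance 2.2361. For 4 points, brute-force pairwise comparison is shown above. For large n, the divide-and-conquer algorithm (sort by x, recurse on halves, check the dividing strip) achieves O(n log n).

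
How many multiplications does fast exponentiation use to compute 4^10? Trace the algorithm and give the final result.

Computing 4^10 by squaring (build up from 4^1; each line after the first costs one multiplication):

4^1 = 4
4^2 = (4^1)^2 = 4^2 = 16
4^4 = (4^2)^2 = 16^2 = 256
4^5 = 4 * 4^4 = 4 * 256 = 1024
4^10 = (4^5)^2 = 1024^2 = 1048576

Result: 1048576
Multiplications needed: 4 (4 lines after 4^1)

4^10 = 1048576. Using exponentiation by squaring, this requires 4 multiplications. The key idea: if the exponent is even, square the half-power; if odd, multiply by the base once.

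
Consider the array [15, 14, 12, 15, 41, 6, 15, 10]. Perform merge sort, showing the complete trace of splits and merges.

Merge sort trace:

Split: [15, 14, 12, 15, 41, 6, 15, 10] -> [15, 14, 12, 15] and [41, 6, 15, 10]
  Split: [15, 14, 12, 15] -> [15, 14] and [12, 15]
    Split: [15, 14] -> [15] and [14]
    Merge: [15] + [14] -> [14, 15]
    Split: [12, 15] -> [12] and [15]
    Merge: [12] + [15] -> [12, 15]
  Merge: [14, 15] + [12, 15] -> [12, 14, 15, 15]
  Split: [41, 6, 15, 10] -> [41, 6] and [15, 10]
    Split: [41, 6] -> [41] and [6]
    Merge: [41] + [6] -> [6, 41]
    Split: [15, 10] -> [15] and [10]
    Merge: [15] + [10] -> [10, 15]
  Merge: [6, 41] + [10, 15] -> [6, 10, 15, 41]
Merge: [12, 14, 15, 15] + [6, 10, 15, 41] -> [6, 10, 12, 14, 15, 15, 15, 41]

Final sorted array: [6, 10, 12, 14, 15, 15, 15, 41]

The merge sort proceeds by recursively splitting the array and merging sorted halves.
After all merges, the sorted array is [6, 10, 12, 14, 15, 15, 15, 41].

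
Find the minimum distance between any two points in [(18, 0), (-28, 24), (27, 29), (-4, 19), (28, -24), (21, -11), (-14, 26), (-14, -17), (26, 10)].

Computing all pairwise distances among 9 points:

d((18, 0), (-28, 24)) = 51.8845
d((18, 0), (27, 29)) = 30.3645
d((18, 0), (-4, 19)) = 29.0689
d((18, 0), (28, -24)) = 26.0
d((18, 0), (21, -11)) = 11.4018 <-- minimum
d((18, 0), (-14, 26)) = 41.2311
d((18, 0), (-14, -17)) = 36.2353
d((18, 0), (26, 10)) = 12.8062
d((-28, 24), (27, 29)) = 55.2268
d((-28, 24), (-4, 19)) = 24.5153
d((-28, 24), (28, -24)) = 73.7564
d((-28, 24), (21, -11)) = 60.2163
d((-28, 24), (-14, 26)) = 14.1421
d((-28, 24), (-14, -17)) = 43.3244
d((-28, 24), (26, 10)) = 55.7853
d((27, 29), (-4, 19)) = 32.573
d((27, 29), (28, -24)) = 53.0094
d((27, 29), (21, -11)) = 40.4475
d((27, 29), (-14, 26)) = 41.1096
d((27, 29), (-14, -17)) = 61.6198
d((27, 29), (26, 10)) = 19.0263
d((-4, 19), (28, -24)) = 53.6004
d((-4, 19), (21, -11)) = 39.0512
d((-4, 19), (-14, 26)) = 12.2066
d((-4, 19), (-14, -17)) = 37.3631
d((-4, 19), (26, 10)) = 31.3209
d((28, -24), (21, -11)) = 14.7648
d((28, -24), (-14, 26)) = 65.2993
d((28, -24), (-14, -17)) = 42.5793
d((28, -24), (26, 10)) = 34.0588
d((21, -11), (-14, 26)) = 50.9313
d((21, -11), (-14, -17)) = 35.5106
d((21, -11), (26, 10)) = 21.587
d((-14, 26), (-14, -17)) = 43.0
d((-14, 26), (26, 10)) = 43.0813
d((-14, -17), (26, 10)) = 48.2597

Closest pair: (18, 0) and (21, -11) with distance 11.4018

The closest pair is (18, 0) and (21, -11) with Euclidean distance 11.4018. For 9 points, brute-force pairwise comparison is shown above. For large n, the divide-and-conquer algorithm (sort by x, recurse on halves, check the dividing strip) achieves O(n log n).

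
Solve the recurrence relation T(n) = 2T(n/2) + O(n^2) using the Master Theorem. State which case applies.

Master Theorem for T(n) = 2T(n/2) + O(n^2):

a = 2, b = 2, c = 2
log_b(a) = log_2(2) = 1.0000

Case 3: c = 2 > log_2(2) = 1.0000
T(n) = O(n^2) = O(n^2)

For T(n) = 2T(n/2) + O(n^2): log_2(2) = 1.0000. This is Case 3 of the Master Theorem (c > log_b(a), work dominated by root), giving O(n^2).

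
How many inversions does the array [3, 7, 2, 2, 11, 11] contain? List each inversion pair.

Finding inversions in [3, 7, 2, 2, 11, 11]:

(0, 2): arr[0]=3 > arr[2]=2
(0, 3): arr[0]=3 > arr[3]=2
(1, 2): arr[1]=7 > arr[2]=2
(1, 3): arr[1]=7 > arr[3]=2

Total inversions: 4

The array has 4 inversion(s): (0,2), (0,3), (1,2), (1,3). Each pair (i,j) satisfies i < j and arr[i] > arr[j].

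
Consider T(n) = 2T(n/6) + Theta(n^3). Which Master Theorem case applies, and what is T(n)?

Master Theorem for T(n) = 2T(n/6) + O(n^3):

a = 2, b = 6, c = 3
log_b(a) = log_6(2) = 0.3869

Case 3: c = 3 > log_6(2) = 0.3869
T(n) = O(n^3) = O(n^3)

For T(n) = 2T(n/6) + O(n^3): log_6(2) = 0.3869. This is Case 3 of the Master Theorem (c > log_b(a), work dominated by root), giving O(n^3).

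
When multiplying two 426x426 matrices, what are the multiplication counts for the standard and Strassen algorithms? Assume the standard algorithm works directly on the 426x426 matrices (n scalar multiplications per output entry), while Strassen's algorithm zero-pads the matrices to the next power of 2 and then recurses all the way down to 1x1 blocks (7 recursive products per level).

Matrix multiplication for 426x426 matrices:

Strassen's algorithm requires power-of-2 dimensions. Pad 426x426 to 512x512 (next power of 2).

Standard algorithm: 426^3 = 77308776 multiplications
Strassen's algorithm: 7^(log2(512)) = 7^9 = 40353607 multiplications
Savings: 77308776 - 40353607 = 36955169 multiplications

Standard: 77308776 multiplications (426^3). Strassen: 40353607 multiplications (7^9, after padding to 512x512). Strassen reduces 8 recursive multiplications to 7 at each level.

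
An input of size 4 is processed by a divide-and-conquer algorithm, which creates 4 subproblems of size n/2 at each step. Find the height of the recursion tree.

For divide and conquer with division factor 2:

Problem sizes at each level:
Level 0: 4
Level 1: 2
Level 2: 1

The root is level 0 and the size-1 base case is level 2 (the tree spans levels 0 through 2, i.e. 3 levels counting the root), so the depth is the number of divisions: log_2(4) = 2

The recursion tree depth is log_2(4) = 2. At each level, the problem size is divided by 2, so it takes 2 divisions to reduce to a base case of size 1. The algorithm makes 4 recursive calls at each level.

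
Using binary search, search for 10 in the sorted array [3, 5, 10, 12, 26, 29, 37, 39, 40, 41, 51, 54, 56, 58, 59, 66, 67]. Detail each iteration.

Binary search for 10 in [3, 5, 10, 12, 26, 29, 37, 39, 40, 41, 51, 54, 56, 58, 59, 66, 67]:

lo=0, hi=16, mid=8, arr[mid]=40 -> 40 > 10, search left half
lo=0, hi=7, mid=3, arr[mid]=12 -> 12 > 10, search left half
lo=0, hi=2, mid=1, arr[mid]=5 -> 5 < 10, search right half
lo=2, hi=2, mid=2, arr[mid]=10 -> Found target at index 2!

Binary search finds 10 at index 2 after 4 comparisons. The search repeatedly halves the search space by comparing with the middle element.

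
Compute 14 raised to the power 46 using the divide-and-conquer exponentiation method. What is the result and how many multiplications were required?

Computing 14^46 by squaring (build up from 14^1; each line after the first costs one multiplication):

14^1 = 14
14^2 = (14^1)^2 = 14^2 = 196
14^4 = (14^2)^2 = 196^2 = 38416
14^5 = 14 * 14^4 = 14 * 38416 = 537824
14^10 = (14^5)^2 = 537824^2 = 289254654976
14^11 = 14 * 14^10 = 14 * 289254654976 = 4049565169664
14^22 = (14^11)^2 = 4049565169664^2 = 16398978063355821105872896
14^23 = 14 * 14^22 = 14 * 16398978063355821105872896 = 229585692886981495482220544
14^46 = (14^23)^2 = 229585692886981495482220544^2 = 52709590378395385649697127909589319306203213055655936

Result: 52709590378395385649697127909589319306203213055655936
Multiplications needed: 8 (8 lines after 14^1)

14^46 = 52709590378395385649697127909589319306203213055655936. Using exponentiation by squaring, this requires 8 multiplications. The key idea: if the exponent is even, square the half-power; if odd, multiply by the base once.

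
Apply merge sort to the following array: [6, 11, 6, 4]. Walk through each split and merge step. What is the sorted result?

Merge sort trace:

Split: [6, 11, 6, 4] -> [6, 11] and [6, 4]
  Split: [6, 11] -> [6] and [11]
  Merge: [6] + [11] -> [6, 11]
  Split: [6, 4] -> [6] and [4]
  Merge: [6] + [4] -> [4, 6]
Merge: [6, 11] + [4, 6] -> [4, 6, 6, 11]

Final sorted array: [4, 6, 6, 11]

The merge sort proceeds by recursively splitting the array and merging sorted halves.
After all merges, the sorted array is [4, 6, 6, 11].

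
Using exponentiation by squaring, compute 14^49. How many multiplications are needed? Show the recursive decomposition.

Computing 14^49 by squaring (build up from 14^1; each line after the first costs one multiplication):

14^1 = 14
14^2 = (14^1)^2 = 14^2 = 196
14^3 = 14 * 14^2 = 14 * 196 = 2744
14^6 = (14^3)^2 = 2744^2 = 7529536
14^12 = (14^6)^2 = 7529536^2 = 56693912375296
14^24 = (14^12)^2 = 56693912375296^2 = 3214199700417740936751087616
14^48 = (14^24)^2 = 3214199700417740936751087616^2 = 10331079714165495587340637070279506584015829758908563456
14^49 = 14 * 14^48 = 14 * 10331079714165495587340637070279506584015829758908563456 = 144635115998316938222768918983913092176221616624719888384

Result: 144635115998316938222768918983913092176221616624719888384
Multiplications needed: 7 (7 lines after 14^1)

14^49 = 144635115998316938222768918983913092176221616624719888384. Using exponentiation by squaring, this requires 7 multiplications. The key idea: if the exponent is even, square the half-power; if odd, multiply by the base once.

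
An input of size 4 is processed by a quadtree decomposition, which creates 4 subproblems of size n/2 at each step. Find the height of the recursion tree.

For divide and conquer with division factor 2:

Problem sizes at each level:
Level 0: 4
Level 1: 2
Level 2: 1

The root is level 0 and the size-1 base case is level 2 (the tree spans levels 0 through 2, i.e. 3 levels counting the root), so the depth is the number of divisions: log_2(4) = 2

The recursion tree depth is log_2(4) = 2. At each level, the problem size is divided by 2, so it takes 2 divisions to reduce to a base case of size 1. The algorithm makes 4 recursive calls at each level.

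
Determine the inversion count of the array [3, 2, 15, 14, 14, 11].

Finding inversions in [3, 2, 15, 14, 14, 11]:

(0, 1): arr[0]=3 > arr[1]=2
(2, 3): arr[2]=15 > arr[3]=14
(2, 4): arr[2]=15 > arr[4]=14
(2, 5): arr[2]=15 > arr[5]=11
(3, 5): arr[3]=14 > arr[5]=11
(4, 5): arr[4]=14 > arr[5]=11

Total inversions: 6

The array has 6 inversion(s): (0,1), (2,3), (2,4), (2,5), (3,5), (4,5). Each pair (i,j) satisfies i < j and arr[i] > arr[j].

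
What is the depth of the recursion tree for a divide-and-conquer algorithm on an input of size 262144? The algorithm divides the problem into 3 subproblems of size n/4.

For divide and conquer with division factor 4:

Problem sizes at each level:
Level 0: 262144
Level 1: 65536
Level 2: 16384
Level 3: 4096
Level 4: 1024
Level 5: 256
Level 6: 64
Level 7: 16
Level 8: 4
Level 9: 1

The root is level 0 and the size-1 base case is level 9 (the tree spans levels 0 through 9, i.e. 10 levels counting the root), so the depth is the number of divisions: log_4(262144) = 9

The recursion tree depth is log_4(262144) = 9. At each level, the problem size is divided by 4, so it takes 9 divisions to reduce to a base case of size 1. The algorithm makes 3 recursive calls at each level.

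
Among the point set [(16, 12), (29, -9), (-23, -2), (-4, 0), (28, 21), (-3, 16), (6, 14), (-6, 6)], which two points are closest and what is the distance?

Computing all pairwise distances among 8 points:

d((16, 12), (29, -9)) = 24.6982
d((16, 12), (-23, -2)) = 41.4367
d((16, 12), (-4, 0)) = 23.3238
d((16, 12), (28, 21)) = 15.0
d((16, 12), (-3, 16)) = 19.4165
d((16, 12), (6, 14)) = 10.198
d((16, 12), (-6, 6)) = 22.8035
d((29, -9), (-23, -2)) = 52.469
d((29, -9), (-4, 0)) = 34.2053
d((29, -9), (28, 21)) = 30.0167
d((29, -9), (-3, 16)) = 40.6079
d((29, -9), (6, 14)) = 32.5269
d((29, -9), (-6, 6)) = 38.0789
d((-23, -2), (-4, 0)) = 19.105
d((-23, -2), (28, 21)) = 55.9464
d((-23, -2), (-3, 16)) = 26.9072
d((-23, -2), (6, 14)) = 33.121
d((-23, -2), (-6, 6)) = 18.7883
d((-4, 0), (28, 21)) = 38.2753
d((-4, 0), (-3, 16)) = 16.0312
d((-4, 0), (6, 14)) = 17.2047
d((-4, 0), (-6, 6)) = 6.3246 <-- minimum
d((28, 21), (-3, 16)) = 31.4006
d((28, 21), (6, 14)) = 23.0868
d((28, 21), (-6, 6)) = 37.1618
d((-3, 16), (6, 14)) = 9.2195
d((-3, 16), (-6, 6)) = 10.4403
d((6, 14), (-6, 6)) = 14.4222

Closest pair: (-4, 0) and (-6, 6) with distance 6.3246

The closest pair is (-4, 0) and (-6, 6) with Euclidean distance 6.3246. For 8 points, brute-force pairwise comparison is shown above. For large n, the divide-and-conquer algorithm (sort by x, recurse on halves, check the dividing strip) achieves O(n log n).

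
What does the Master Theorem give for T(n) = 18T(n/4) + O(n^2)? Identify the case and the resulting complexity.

Master Theorem for T(n) = 18T(n/4) + O(n^2):

a = 18, b = 4, c = 2
log_b(a) = log_4(18) = 2.0850

Case 1: c = 2 < log_4(18) = 2.0850
T(n) = O(n^(log_4 18))

For T(n) = 18T(n/4) + O(n^2): log_4(18) = 2.0850. This is Case 1 of the Master Theorem (c < log_b(a), work dominated by leaves), giving O(n^(log_4 18)).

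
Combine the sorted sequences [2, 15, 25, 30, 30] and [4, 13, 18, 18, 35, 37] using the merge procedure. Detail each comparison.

Merging process:

Compare 2 vs 4: take 2 from left. Merged: [2]
Compare 15 vs 4: take 4 from right. Merged: [2, 4]
Compare 15 vs 13: take 13 from right. Merged: [2, 4, 13]
Compare 15 vs 18: take 15 from left. Merged: [2, 4, 13, 15]
Compare 25 vs 18: take 18 from right. Merged: [2, 4, 13, 15, 18]
Compare 25 vs 18: take 18 from right. Merged: [2, 4, 13, 15, 18, 18]
Compare 25 vs 35: take 25 from left. Merged: [2, 4, 13, 15, 18, 18, 25]
Compare 30 vs 35: take 30 from left. Merged: [2, 4, 13, 15, 18, 18, 25, 30]
Compare 30 vs 35: take 30 from left. Merged: [2, 4, 13, 15, 18, 18, 25, 30, 30]
Append remaining from right: [35, 37]. Merged: [2, 4, 13, 15, 18, 18, 25, 30, 30, 35, 37]

Final merged array: [2, 4, 13, 15, 18, 18, 25, 30, 30, 35, 37]
Total comparisons: 9

The merged array is [2, 4, 13, 15, 18, 18, 25, 30, 30, 35, 37], requiring 9 comparisons. The merge step runs in O(n) time where n is the total number of elements.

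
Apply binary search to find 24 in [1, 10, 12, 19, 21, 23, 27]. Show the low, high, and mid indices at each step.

Binary search for 24 in [1, 10, 12, 19, 21, 23, 27]:

lo=0, hi=6, mid=3, arr[mid]=19 -> 19 < 24, search right half
lo=4, hi=6, mid=5, arr[mid]=23 -> 23 < 24, search right half
lo=6, hi=6, mid=6, arr[mid]=27 -> 27 > 24, search left half
lo=6 > hi=5, target 24 not found

Binary search determines that 24 is not in the array after 3 comparisons. The search space was exhausted without finding the target.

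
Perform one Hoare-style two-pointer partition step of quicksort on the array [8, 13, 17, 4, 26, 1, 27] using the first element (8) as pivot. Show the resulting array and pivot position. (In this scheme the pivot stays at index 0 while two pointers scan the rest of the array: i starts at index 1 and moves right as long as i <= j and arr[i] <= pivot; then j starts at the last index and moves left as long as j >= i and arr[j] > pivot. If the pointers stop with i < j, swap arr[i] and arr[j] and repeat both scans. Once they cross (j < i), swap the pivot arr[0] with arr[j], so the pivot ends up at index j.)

Hoare-style two-pointer partition with pivot = 8:

Initial array: [8, 13, 17, 4, 26, 1, 27]

Pointers start at i = 1, j = 6.
i stops at index 1 (arr[1]=13 > 8), j stops at index 5 (arr[5]=1 <= 8): swap arr[1] and arr[5], array becomes [8, 1, 17, 4, 26, 13, 27]
i stops at index 2 (arr[2]=17 > 8), j stops at index 3 (arr[3]=4 <= 8): swap arr[2] and arr[3], array becomes [8, 1, 4, 17, 26, 13, 27]
i ends at 3, j ends at 2: the pointers have crossed (j < i), so scanning stops.

Swap pivot arr[0] with arr[2] to place pivot at position 2: [4, 1, 8, 17, 26, 13, 27]
Pivot position: 2

After partitioning with pivot 8, the array becomes [4, 1, 8, 17, 26, 13, 27]. The pivot is placed at index 2. All elements to the left of the pivot are <= 8, and all elements to the right are > 8.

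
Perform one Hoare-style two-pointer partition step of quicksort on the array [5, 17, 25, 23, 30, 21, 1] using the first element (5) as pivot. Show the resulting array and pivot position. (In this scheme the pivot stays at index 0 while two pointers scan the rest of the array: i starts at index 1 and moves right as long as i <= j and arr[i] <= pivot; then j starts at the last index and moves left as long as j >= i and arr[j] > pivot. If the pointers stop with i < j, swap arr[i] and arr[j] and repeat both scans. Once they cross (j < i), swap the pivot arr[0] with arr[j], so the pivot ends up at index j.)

Hoare-style two-pointer partition with pivot = 5:

Initial array: [5, 17, 25, 23, 30, 21, 1]

Pointers start at i = 1, j = 6.
i stops at index 1 (arr[1]=17 > 5), j stops at index 6 (arr[6]=1 <= 5): swap arr[1] and arr[6], array becomes [5, 1, 25, 23, 30, 21, 17]
i ends at 2, j ends at 1: the pointers have crossed (j < i), so scanning stops.

Swap pivot arr[0] with arr[1] to place pivot at position 1: [1, 5, 25, 23, 30, 21, 17]
Pivot position: 1

After partitioning with pivot 5, the array becomes [1, 5, 25, 23, 30, 21, 17]. The pivot is placed at index 1. All elements to the left of the pivot are <= 5, and all elements to the right are > 5.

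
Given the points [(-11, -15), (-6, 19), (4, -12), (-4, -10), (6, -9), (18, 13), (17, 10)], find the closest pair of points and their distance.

Computing all pairwise distances among 7 points:

d((-11, -15), (-6, 19)) = 34.3657
d((-11, -15), (4, -12)) = 15.2971
d((-11, -15), (-4, -10)) = 8.6023
d((-11, -15), (6, -9)) = 18.0278
d((-11, -15), (18, 13)) = 40.3113
d((-11, -15), (17, 10)) = 37.5366
d((-6, 19), (4, -12)) = 32.573
d((-6, 19), (-4, -10)) = 29.0689
d((-6, 19), (6, -9)) = 30.4631
d((-6, 19), (18, 13)) = 24.7386
d((-6, 19), (17, 10)) = 24.6982
d((4, -12), (-4, -10)) = 8.2462
d((4, -12), (6, -9)) = 3.6056
d((4, -12), (18, 13)) = 28.6531
d((4, -12), (17, 10)) = 25.5539
d((-4, -10), (6, -9)) = 10.0499
d((-4, -10), (18, 13)) = 31.8277
d((-4, -10), (17, 10)) = 29.0
d((6, -9), (18, 13)) = 25.0599
d((6, -9), (17, 10)) = 21.9545
d((18, 13), (17, 10)) = 3.1623 <-- minimum

Closest pair: (18, 13) and (17, 10) with distance 3.1623

The closest pair is (18, 13) and (17, 10) with Euclidean distance 3.1623. For 7 points, brute-force pairwise comparison is shown above. For large n, the divide-and-conquer algorithm (sort by x, recurse on halves, check the dividing strip) achieves O(n log n).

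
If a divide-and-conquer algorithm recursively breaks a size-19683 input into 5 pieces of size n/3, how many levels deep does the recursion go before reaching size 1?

For divide and conquer with division factor 3:

Problem sizes at each level:
Level 0: 19683
Level 1: 6561
Level 2: 2187
Level 3: 729
Level 4: 243
Level 5: 81
Level 6: 27
Level 7: 9
Level 8: 3
Level 9: 1

The root is level 0 and the size-1 base case is level 9 (the tree spans levels 0 through 9, i.e. 10 levels counting the root), so the depth is the number of divisions: log_3(19683) = 9

The recursion tree depth is log_3(19683) = 9. At each level, the problem size is divided by 3, so it takes 9 divisions to reduce to a base case of size 1. The algorithm makes 5 recursive calls at each level.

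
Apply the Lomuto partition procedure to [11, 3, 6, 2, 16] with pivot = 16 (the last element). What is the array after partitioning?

Lomuto partition with pivot = 16:

Initial array: [11, 3, 6, 2, 16]

arr[0]=11 <= 16: swap with position 0, array becomes [11, 3, 6, 2, 16]
arr[1]=3 <= 16: swap with position 1, array becomes [11, 3, 6, 2, 16]
arr[2]=6 <= 16: swap with position 2, array becomes [11, 3, 6, 2, 16]
arr[3]=2 <= 16: swap with position 3, array becomes [11, 3, 6, 2, 16]

Place pivot at position 4: [11, 3, 6, 2, 16]
Pivot position: 4

After partitioning with pivot 16, the array becomes [11, 3, 6, 2, 16]. The pivot is placed at index 4. All elements to the left of the pivot are <= 16, and all elements to the right are > 16.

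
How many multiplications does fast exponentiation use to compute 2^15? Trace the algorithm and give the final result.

Computing 2^15 by squaring (build up from 2^1; each line after the first costs one multiplication):

2^1 = 2
2^2 = (2^1)^2 = 2^2 = 4
2^3 = 2 * 2^2 = 2 * 4 = 8
2^6 = (2^3)^2 = 8^2 = 64
2^7 = 2 * 2^6 = 2 * 64 = 128
2^14 = (2^7)^2 = 128^2 = 16384
2^15 = 2 * 2^14 = 2 * 16384 = 32768

Result: 32768
Multiplications needed: 6 (6 lines after 2^1)

2^15 = 32768. Using exponentiation by squaring, this requires 6 multiplications. The key idea: if the exponent is even, square the half-power; if odd, multiply by the base once.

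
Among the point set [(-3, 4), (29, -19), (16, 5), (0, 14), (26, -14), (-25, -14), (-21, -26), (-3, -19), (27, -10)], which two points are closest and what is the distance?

Computing all pairwise distances among 9 points:

d((-3, 4), (29, -19)) = 39.4081
d((-3, 4), (16, 5)) = 19.0263
d((-3, 4), (0, 14)) = 10.4403
d((-3, 4), (26, -14)) = 34.1321
d((-3, 4), (-25, -14)) = 28.4253
d((-3, 4), (-21, -26)) = 34.9857
d((-3, 4), (-3, -19)) = 23.0
d((-3, 4), (27, -10)) = 33.1059
d((29, -19), (16, 5)) = 27.2947
d((29, -19), (0, 14)) = 43.9318
d((29, -19), (26, -14)) = 5.831
d((29, -19), (-25, -14)) = 54.231
d((29, -19), (-21, -26)) = 50.4876
d((29, -19), (-3, -19)) = 32.0
d((29, -19), (27, -10)) = 9.2195
d((16, 5), (0, 14)) = 18.3576
d((16, 5), (26, -14)) = 21.4709
d((16, 5), (-25, -14)) = 45.1885
d((16, 5), (-21, -26)) = 48.2701
d((16, 5), (-3, -19)) = 30.6105
d((16, 5), (27, -10)) = 18.6011
d((0, 14), (26, -14)) = 38.2099
d((0, 14), (-25, -14)) = 37.5366
d((0, 14), (-21, -26)) = 45.1774
d((0, 14), (-3, -19)) = 33.1361
d((0, 14), (27, -10)) = 36.1248
d((26, -14), (-25, -14)) = 51.0
d((26, -14), (-21, -26)) = 48.5077
d((26, -14), (-3, -19)) = 29.4279
d((26, -14), (27, -10)) = 4.1231 <-- minimum
d((-25, -14), (-21, -26)) = 12.6491
d((-25, -14), (-3, -19)) = 22.561
d((-25, -14), (27, -10)) = 52.1536
d((-21, -26), (-3, -19)) = 19.3132
d((-21, -26), (27, -10)) = 50.5964
d((-3, -19), (27, -10)) = 31.3209

Closest pair: (26, -14) and (27, -10) with distance 4.1231

The closest pair is (26, -14) and (27, -10) with Euclidean distance 4.1231. For 9 points, brute-force pairwise comparison is shown above. For large n, the divide-and-conquer algorithm (sort by x, recurse on halves, check the dividing strip) achieves O(n log n).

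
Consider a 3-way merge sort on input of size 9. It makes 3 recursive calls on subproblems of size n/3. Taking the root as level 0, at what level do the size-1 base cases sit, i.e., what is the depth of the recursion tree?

For divide and conquer with division factor 3:

Problem sizes at each level:
Level 0: 9
Level 1: 3
Level 2: 1

The root is level 0 and the size-1 base case is level 2 (the tree spans levels 0 through 2, i.e. 3 levels counting the root), so the depth is the number of divisions: log_3(9) = 2

The recursion tree depth is log_3(9) = 2. At each level, the problem size is divided by 3, so it takes 2 divisions to reduce to a base case of size 1. The algorithm makes 3 recursive calls at each level.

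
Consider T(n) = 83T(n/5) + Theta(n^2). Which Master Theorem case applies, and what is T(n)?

Master Theorem for T(n) = 83T(n/5) + O(n^2):

a = 83, b = 5, c = 2
log_b(a) = log_5(83) = 2.7456

Case 1: c = 2 < log_5(83) = 2.7456
T(n) = O(n^(log_5 83))

For T(n) = 83T(n/5) + O(n^2): log_5(83) = 2.7456. This is Case 1 of the Master Theorem (c < log_b(a), work dominated by leaves), giving O(n^(log_5 83)).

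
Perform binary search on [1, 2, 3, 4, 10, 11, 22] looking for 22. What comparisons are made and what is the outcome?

Binary search for 22 in [1, 2, 3, 4, 10, 11, 22]:

lo=0, hi=6, mid=3, arr[mid]=4 -> 4 < 22, search right half
lo=4, hi=6, mid=5, arr[mid]=11 -> 11 < 22, search right half
lo=6, hi=6, mid=6, arr[mid]=22 -> Found target at index 6!

Binary search finds 22 at index 6 after 3 comparisons. The search repeatedly halves the search space by comparing with the middle element.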